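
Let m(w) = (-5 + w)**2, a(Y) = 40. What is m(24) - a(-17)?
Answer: 321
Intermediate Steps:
m(24) - a(-17) = (-5 + 24)**2 - 1*40 = 19**2 - 40 = 361 - 40 = 321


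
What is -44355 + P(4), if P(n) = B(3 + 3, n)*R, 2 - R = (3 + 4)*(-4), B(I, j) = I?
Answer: -44175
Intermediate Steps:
R = 30 (R = 2 - (3 + 4)*(-4) = 2 - 7*(-4) = 2 - 1*(-28) = 2 + 28 = 30)
P(n) = 180 (P(n) = (3 + 3)*30 = 6*30 = 180)
-44355 + P(4) = -44355 + 180 = -44175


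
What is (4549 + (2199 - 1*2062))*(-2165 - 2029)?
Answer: -19653084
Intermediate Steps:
(4549 + (2199 - 1*2062))*(-2165 - 2029) = (4549 + (2199 - 2062))*(-4194) = (4549 + 137)*(-4194) = 4686*(-4194) = -19653084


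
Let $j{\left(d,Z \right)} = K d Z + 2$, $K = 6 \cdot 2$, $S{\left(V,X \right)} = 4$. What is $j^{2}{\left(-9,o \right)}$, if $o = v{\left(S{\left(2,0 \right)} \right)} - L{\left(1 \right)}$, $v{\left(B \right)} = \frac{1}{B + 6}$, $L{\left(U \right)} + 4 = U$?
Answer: $\frac{2768896}{25} \approx 1.1076 \cdot 10^{5}$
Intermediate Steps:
$L{\left(U \right)} = -4 + U$
$K = 12$
$v{\left(B \right)} = \frac{1}{6 + B}$
$o = \frac{31}{10}$ ($o = \frac{1}{6 + 4} - \left(-4 + 1\right) = \frac{1}{10} - -3 = \frac{1}{10} + 3 = \frac{31}{10} \approx 3.1$)
$j{\left(d,Z \right)} = 2 + 12 Z d$ ($j{\left(d,Z \right)} = 12 d Z + 2 = 12 Z d + 2 = 2 + 12 Z d$)
$j^{2}{\left(-9,o \right)} = \left(2 + 12 \cdot \frac{31}{10} \left(-9\right)\right)^{2} = \left(2 - \frac{1674}{5}\right)^{2} = \left(- \frac{1664}{5}\right)^{2} = \frac{2768896}{25}$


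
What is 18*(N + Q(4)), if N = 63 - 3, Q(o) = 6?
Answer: 1188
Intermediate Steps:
N = 60
18*(N + Q(4)) = 18*(60 + 6) = 18*66 = 1188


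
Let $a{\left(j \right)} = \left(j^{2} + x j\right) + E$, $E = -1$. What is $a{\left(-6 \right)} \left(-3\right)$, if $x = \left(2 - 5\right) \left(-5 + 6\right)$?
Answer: $-159$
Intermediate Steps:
$x = -3$ ($x = \left(-3\right) 1 = -3$)
$a{\left(j \right)} = -1 + j^{2} - 3 j$ ($a{\left(j \right)} = \left(j^{2} - 3 j\right) - 1 = -1 + j^{2} - 3 j$)
$a{\left(-6 \right)} \left(-3\right) = \left(-1 + \left(-6\right)^{2} - -18\right) \left(-3\right) = \left(-1 + 36 + 18\right) \left(-3\right) = 53 \left(-3\right) = -159$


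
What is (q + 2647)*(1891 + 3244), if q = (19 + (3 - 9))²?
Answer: 14460160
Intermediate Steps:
q = 169 (q = (19 - 6)² = 13² = 169)
(q + 2647)*(1891 + 3244) = (169 + 2647)*(1891 + 3244) = 2816*5135 = 14460160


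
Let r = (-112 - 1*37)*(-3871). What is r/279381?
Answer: 576779/279381 ≈ 2.0645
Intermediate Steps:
r = 576779 (r = (-112 - 37)*(-3871) = -149*(-3871) = 576779)
r/279381 = 576779/279381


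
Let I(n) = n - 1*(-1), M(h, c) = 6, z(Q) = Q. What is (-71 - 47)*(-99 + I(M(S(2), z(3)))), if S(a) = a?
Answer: 10856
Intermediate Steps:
I(n) = 1 + n (I(n) = n + 1 = 1 + n)
(-71 - 47)*(-99 + I(M(S(2), z(3)))) = (-71 - 47)*(-99 + (1 + 6)) = -118*(-99 + 7) = -118*(-92) = 10856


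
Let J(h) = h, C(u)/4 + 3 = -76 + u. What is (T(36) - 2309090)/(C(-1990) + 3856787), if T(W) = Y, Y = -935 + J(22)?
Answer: -770001/1282837 ≈ -0.60023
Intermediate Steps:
C(u) = -316 + 4*u (C(u) = -12 + 4*(-76 + u) = -12 + (-304 + 4*u) = -316 + 4*u)
Y = -913 (Y = -935 + 22 = -913)
T(W) = -913
(T(36) - 2309090)/(C(-1990) + 3856787) = (-913 - 2309090)/((-316 + 4*(-1990)) + 3856787) = -2310003/((-316 - 7960) + 3856787) = -2310003/(-8276 + 3856787) = -2310003/3848511 = -2310003*1/3848511 = -770001/1282837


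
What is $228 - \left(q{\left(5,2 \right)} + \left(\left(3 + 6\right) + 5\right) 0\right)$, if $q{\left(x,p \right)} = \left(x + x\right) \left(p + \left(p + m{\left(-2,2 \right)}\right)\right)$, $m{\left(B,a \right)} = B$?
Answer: $208$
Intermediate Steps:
$q{\left(x,p \right)} = 2 x \left(-2 + 2 p\right)$ ($q{\left(x,p \right)} = \left(x + x\right) \left(p + \left(p - 2\right)\right) = 2 x \left(p + \left(-2 + p\right)\right) = 2 x \left(-2 + 2 p\right)$)
$228 - \left(q{\left(5,2 \right)} + \left(\left(3 + 6\right) + 5\right) 0\right) = 228 - \left(4 \cdot 5 \left(-1 + 2\right) + \left(\left(3 + 6\right) + 5\right) 0\right) = 228 - \left(4 \cdot 5 \cdot 1 + \left(9 + 5\right) 0\right) = 228 - \left(20 + 14 \cdot 0\right) = 228 - \left(20 + 0\right) = 228 - 20 = 208$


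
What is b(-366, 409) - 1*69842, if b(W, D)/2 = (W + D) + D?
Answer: -68938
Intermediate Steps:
b(W, D) = 2*W + 4*D (b(W, D) = 2*((W + D) + D) = 2*((D + W) + D) = 2*(W + 2*D) = 2*W + 4*D)
b(-366, 409) - 1*69842 = (2*(-366) + 4*409) - 1*69842 = (-732 + 1636) - 69842 = 904 - 69842 = -68938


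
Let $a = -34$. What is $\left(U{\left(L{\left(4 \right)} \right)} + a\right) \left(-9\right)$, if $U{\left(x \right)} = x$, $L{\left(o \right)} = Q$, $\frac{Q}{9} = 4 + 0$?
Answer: $-18$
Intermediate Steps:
$Q = 36$ ($Q = 9 \left(4 + 0\right) = 9 \cdot 4 = 36$)
$L{\left(o \right)} = 36$
$\left(U{\left(L{\left(4 \right)} \right)} + a\right) \left(-9\right) = \left(36 - 34\right) \left(-9\right) = 2 \left(-9\right) = -18$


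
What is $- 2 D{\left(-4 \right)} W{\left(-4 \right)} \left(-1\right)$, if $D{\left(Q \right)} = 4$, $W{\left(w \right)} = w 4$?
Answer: $-128$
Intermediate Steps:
$W{\left(w \right)} = 4 w$
$- 2 D{\left(-4 \right)} W{\left(-4 \right)} \left(-1\right) = \left(-2\right) 4 \cdot 4 \left(-4\right) \left(-1\right) = - 8 \left(\left(-16\right) \left(-1\right)\right) = \left(-8\right) 16 = -128$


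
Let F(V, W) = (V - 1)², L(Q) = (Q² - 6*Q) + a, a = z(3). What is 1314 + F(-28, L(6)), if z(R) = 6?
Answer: 2155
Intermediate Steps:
a = 6
L(Q) = 6 + Q² - 6*Q (L(Q) = (Q² - 6*Q) + 6 = 6 + Q² - 6*Q)
F(V, W) = (-1 + V)²
1314 + F(-28, L(6)) = 1314 + (-1 - 28)² = 1314 + (-29)² = 1314 + 841 = 2155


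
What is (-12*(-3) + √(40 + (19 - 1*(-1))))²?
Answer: 1356 + 144*√15 ≈ 1913.7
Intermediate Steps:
(-12*(-3) + √(40 + (19 - 1*(-1))))² = (36 + √(40 + (19 + 1)))² = (36 + √(40 + 20))² = (36 + √60)² = (36 + 2*√15)²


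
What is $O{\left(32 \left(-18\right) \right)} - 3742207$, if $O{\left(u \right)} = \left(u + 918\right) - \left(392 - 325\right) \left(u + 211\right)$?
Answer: $-3717410$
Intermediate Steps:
$O{\left(u \right)} = -13219 - 66 u$ ($O{\left(u \right)} = \left(918 + u\right) - 67 \left(211 + u\right) = \left(918 + u\right) - \left(14137 + 67 u\right) = -13219 - 66 u$)
$O{\left(32 \left(-18\right) \right)} - 3742207 = \left(-13219 - 66 \cdot 32 \left(-18\right)\right) - 3742207 = \left(-13219 - -38016\right) - 3742207 = \left(-13219 + 38016\right) - 3742207 = 24797 - 3742207 = -3717410$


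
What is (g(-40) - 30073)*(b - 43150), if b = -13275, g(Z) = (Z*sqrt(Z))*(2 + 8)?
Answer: 1696869025 + 45140000*I*sqrt(10) ≈ 1.6969e+9 + 1.4275e+8*I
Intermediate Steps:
g(Z) = 10*Z**(3/2) (g(Z) = Z**(3/2)*10 = 10*Z**(3/2))
(g(-40) - 30073)*(b - 43150) = (10*(-40)**(3/2) - 30073)*(-13275 - 43150) = (10*(-80*I*sqrt(10)) - 30073)*(-56425) = (-800*I*sqrt(10) - 30073)*(-56425) = (-30073 - 800*I*sqrt(10))*(-56425) = 1696869025 + 45140000*I*sqrt(10)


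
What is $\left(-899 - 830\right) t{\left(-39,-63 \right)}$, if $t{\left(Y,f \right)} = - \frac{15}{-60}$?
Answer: $- \frac{1729}{4} \approx -432.25$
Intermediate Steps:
$t{\left(Y,f \right)} = \frac{1}{4}$ ($t{\left(Y,f \right)} = \left(-15\right) \left(- \frac{1}{60}\right) = \frac{1}{4}$)
$\left(-899 - 830\right) t{\left(-39,-63 \right)} = \left(-899 - 830\right) \frac{1}{4} = \left(-1729\right) \frac{1}{4} = - \frac{1729}{4}$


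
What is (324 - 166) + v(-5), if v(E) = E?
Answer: 153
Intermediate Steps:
(324 - 166) + v(-5) = (324 - 166) - 5 = 158 - 5 = 153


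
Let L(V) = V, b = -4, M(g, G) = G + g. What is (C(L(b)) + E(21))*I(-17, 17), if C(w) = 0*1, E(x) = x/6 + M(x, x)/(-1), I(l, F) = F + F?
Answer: -1309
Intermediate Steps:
I(l, F) = 2*F
E(x) = -11*x/6 (E(x) = x/6 + (x + x)/(-1) = x*(1/6) + (2*x)*(-1) = x/6 - 2*x = -11*x/6)
C(w) = 0
(C(L(b)) + E(21))*I(-17, 17) = (0 - 11/6*21)*(2*17) = (0 - 77/2)*34 = -77/2*34 = -1309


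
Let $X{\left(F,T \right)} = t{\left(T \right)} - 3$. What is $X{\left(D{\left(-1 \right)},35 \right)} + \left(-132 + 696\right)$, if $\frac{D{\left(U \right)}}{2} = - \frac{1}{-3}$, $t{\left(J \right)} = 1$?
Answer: $562$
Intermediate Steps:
$D{\left(U \right)} = \frac{2}{3}$ ($D{\left(U \right)} = 2 \left(- \frac{1}{-3}\right) = 2 \left(\left(-1\right) \left(- \frac{1}{3}\right)\right) = 2 \cdot \frac{1}{3} = \frac{2}{3}$)
$X{\left(F,T \right)} = -2$ ($X{\left(F,T \right)} = 1 - 3 = -2$)
$X{\left(D{\left(-1 \right)},35 \right)} + \left(-132 + 696\right) = -2 + \left(-132 + 696\right) = -2 + 564 = 562$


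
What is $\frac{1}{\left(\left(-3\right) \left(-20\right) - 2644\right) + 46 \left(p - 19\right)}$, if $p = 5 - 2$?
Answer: $- \frac{1}{3320} \approx -0.0003012$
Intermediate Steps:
$p = 3$ ($p = 5 - 2 = 3$)
$\frac{1}{\left(\left(-3\right) \left(-20\right) - 2644\right) + 46 \left(p - 19\right)} = \frac{1}{\left(\left(-3\right) \left(-20\right) - 2644\right) + 46 \left(3 - 19\right)} = \frac{1}{\left(60 - 2644\right) + 46 \left(-16\right)} = \frac{1}{-2584 - 736} = \frac{1}{-3320} = - \frac{1}{3320}$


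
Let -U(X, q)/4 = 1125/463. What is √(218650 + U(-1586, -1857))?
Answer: 5*√1874787934/463 ≈ 467.59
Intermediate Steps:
U(X, q) = -4500/463
√(218650 + U(-1586, -1857)) = √(218650 - 4500/463) = √(101230450/463) = 5*√1874787934/463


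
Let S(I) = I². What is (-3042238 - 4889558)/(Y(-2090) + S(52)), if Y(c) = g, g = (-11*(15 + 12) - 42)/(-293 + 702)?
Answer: -3244104564/1105597 ≈ -2934.3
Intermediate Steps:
g = -339/409 (g = (-11*27 - 42)/409 = (-297 - 42)*(1/409) = -339*1/409 = -339/409 ≈ -0.82885)
Y(c) = -339/409
(-3042238 - 4889558)/(Y(-2090) + S(52)) = (-3042238 - 4889558)/(-339/409 + 52²) = -7931796/(-339/409 + 2704) = -7931796/1105597/409 = -7931796*409/1105597 = -3244104564/1105597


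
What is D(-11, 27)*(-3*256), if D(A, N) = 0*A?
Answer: 0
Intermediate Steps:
D(A, N) = 0
D(-11, 27)*(-3*256) = 0*(-3*256) = 0*(-768) = 0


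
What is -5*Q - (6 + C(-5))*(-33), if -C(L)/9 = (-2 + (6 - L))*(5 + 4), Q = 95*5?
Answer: -26234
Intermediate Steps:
Q = 475
C(L) = -324 + 81*L (C(L) = -9*(-2 + (6 - L))*(5 + 4) = -9*(4 - L)*9 = -9*(36 - 9*L) = -324 + 81*L)
-5*Q - (6 + C(-5))*(-33) = -5*475 - (6 + (-324 + 81*(-5)))*(-33) = -2375 - (6 + (-324 - 405))*(-33) = -2375 - (6 - 729)*(-33) = -2375 - (-723)*(-33) = -2375 - 1*23859 = -2375 - 23859 = -26234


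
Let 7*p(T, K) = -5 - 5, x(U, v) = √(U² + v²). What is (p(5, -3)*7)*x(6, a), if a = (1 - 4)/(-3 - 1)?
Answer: -15*√65/2 ≈ -60.467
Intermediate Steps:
a = ¾ (a = -3/(-4) = -3*(-¼) = ¾ ≈ 0.75000)
p(T, K) = -10/7 (p(T, K) = (-5 - 5)/7 = (⅐)*(-10) = -10/7)
(p(5, -3)*7)*x(6, a) = (-10/7*7)*√(6² + (¾)²) = -10*√(36 + 9/16) = -15*√65/2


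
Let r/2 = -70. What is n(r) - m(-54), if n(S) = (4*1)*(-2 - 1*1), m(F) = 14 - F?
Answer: -80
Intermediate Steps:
r = -140 (r = 2*(-70) = -140)
n(S) = -12 (n(S) = 4*(-2 - 1) = 4*(-3) = -12)
n(r) - m(-54) = -12 - (14 - 1*(-54)) = -12 - (14 + 54) = -12 - 1*68 = -12 - 68 = -80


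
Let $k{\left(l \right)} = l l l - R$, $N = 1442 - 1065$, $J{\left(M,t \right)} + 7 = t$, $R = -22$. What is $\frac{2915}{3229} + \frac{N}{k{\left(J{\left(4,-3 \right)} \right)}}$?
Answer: $\frac{1633537}{3157962} \approx 0.51728$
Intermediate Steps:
$J{\left(M,t \right)} = -7 + t$
$N = 377$
$k{\left(l \right)} = 22 + l^{3}$ ($k{\left(l \right)} = l l l - -22 = l^{2} l + 22 = l^{3} + 22 = 22 + l^{3}$)
$\frac{2915}{3229} + \frac{N}{k{\left(J{\left(4,-3 \right)} \right)}} = \frac{2915}{3229} + \frac{377}{22 + \left(-7 - 3\right)^{3}} = 2915 \cdot \frac{1}{3229} + \frac{377}{22 + \left(-10\right)^{3}} = \frac{2915}{3229} + \frac{377}{22 - 1000} = \frac{2915}{3229} + \frac{377}{-978} = \frac{2915}{3229} + 377 \left(- \frac{1}{978}\right) = \frac{2915}{3229} - \frac{377}{978} = \frac{1633537}{3157962}$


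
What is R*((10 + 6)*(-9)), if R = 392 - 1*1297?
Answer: 130320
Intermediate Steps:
R = -905 (R = 392 - 1297 = -905)
R*((10 + 6)*(-9)) = -905*(10 + 6)*(-9) = -14480*(-9) = -905*(-144) = 130320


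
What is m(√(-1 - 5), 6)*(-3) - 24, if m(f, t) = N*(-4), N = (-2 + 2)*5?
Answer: -24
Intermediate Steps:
N = 0 (N = 0*5 = 0)
m(f, t) = 0 (m(f, t) = 0*(-4) = 0)
m(√(-1 - 5), 6)*(-3) - 24 = 0*(-3) - 24 = 0 - 24 = -24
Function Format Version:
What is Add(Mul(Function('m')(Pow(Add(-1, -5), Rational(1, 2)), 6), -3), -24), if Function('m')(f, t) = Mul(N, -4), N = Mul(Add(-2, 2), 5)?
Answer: -24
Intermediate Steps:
N = 0 (N = Mul(0, 5) = 0)
Function('m')(f, t) = 0 (Function('m')(f, t) = Mul(0, -4) = 0)
Add(Mul(Function('m')(Pow(Add(-1, -5), Rational(1, 2)), 6), -3), -24) = Add(Mul(0, -3), -24) = Add(0, -24) = -24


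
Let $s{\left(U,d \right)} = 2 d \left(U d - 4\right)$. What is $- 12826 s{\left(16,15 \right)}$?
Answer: $-90808080$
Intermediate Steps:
$s{\left(U,d \right)} = 2 d \left(-4 + U d\right)$
$- 12826 s{\left(16,15 \right)} = - 12826 \cdot 2 \cdot 15 \left(-4 + 16 \cdot 15\right) = - 12826 \cdot 2 \cdot 15 \left(-4 + 240\right) = - 12826 \cdot 2 \cdot 15 \cdot 236 = \left(-12826\right) 7080 = -90808080$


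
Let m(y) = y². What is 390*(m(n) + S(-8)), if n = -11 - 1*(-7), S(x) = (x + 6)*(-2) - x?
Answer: 10920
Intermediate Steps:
S(x) = -12 - 3*x (S(x) = (6 + x)*(-2) - x = (-12 - 2*x) - x = -12 - 3*x)
n = -4 (n = -11 + 7 = -4)
390*(m(n) + S(-8)) = 390*((-4)² + (-12 - 3*(-8))) = 390*(16 + (-12 + 24)) = 390*(16 + 12) = 390*28 = 10920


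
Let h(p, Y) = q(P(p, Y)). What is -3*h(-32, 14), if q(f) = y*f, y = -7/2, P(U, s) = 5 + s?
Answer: 399/2 ≈ 199.50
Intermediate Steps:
y = -7/2 (y = -7*1/2 = -7/2 ≈ -3.5000)
q(f) = -7*f/2
h(p, Y) = -35/2 - 7*Y/2 (h(p, Y) = -7*(5 + Y)/2 = -35/2 - 7*Y/2)
-3*h(-32, 14) = -3*(-35/2 - 7/2*14) = -3*(-35/2 - 49) = -3*(-133/2) = 399/2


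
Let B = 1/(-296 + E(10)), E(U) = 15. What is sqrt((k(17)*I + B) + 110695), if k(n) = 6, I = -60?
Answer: sqrt(8712161654)/281 ≈ 332.17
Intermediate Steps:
B = -1/281 (B = 1/(-296 + 15) = 1/(-281) = -1/281 ≈ -0.0035587)
sqrt((k(17)*I + B) + 110695) = sqrt((6*(-60) - 1/281) + 110695) = sqrt((-360 - 1/281) + 110695) = sqrt(-101161/281 + 110695) = sqrt(31004134/281) = sqrt(8712161654)/281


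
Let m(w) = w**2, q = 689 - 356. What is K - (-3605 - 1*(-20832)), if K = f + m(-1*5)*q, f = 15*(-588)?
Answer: -17722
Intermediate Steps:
q = 333
f = -8820
K = -495 (K = -8820 + (-1*5)**2*333 = -8820 + (-5)**2*333 = -8820 + 25*333 = -8820 + 8325 = -495)
K - (-3605 - 1*(-20832)) = -495 - (-3605 - 1*(-20832)) = -495 - (-3605 + 20832) = -495 - 1*17227 = -495 - 17227 = -17722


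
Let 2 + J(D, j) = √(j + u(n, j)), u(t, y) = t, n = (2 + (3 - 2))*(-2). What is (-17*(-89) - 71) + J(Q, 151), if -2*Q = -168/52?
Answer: 1440 + √145 ≈ 1452.0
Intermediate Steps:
n = -6 (n = (2 + 1)*(-2) = 3*(-2) = -6)
Q = 21/13 (Q = -(-84)/52 = -½*(-42/13) = 21/13 ≈ 1.6154)
J(D, j) = -2 + √(-6 + j) (J(D, j) = -2 + √(j - 6) = -2 + √(-6 + j))
(-17*(-89) - 71) + J(Q, 151) = (-17*(-89) - 71) + (-2 + √(-6 + 151)) = (1513 - 71) + (-2 + √145) = 1442 + (-2 + √145) = 1440 + √145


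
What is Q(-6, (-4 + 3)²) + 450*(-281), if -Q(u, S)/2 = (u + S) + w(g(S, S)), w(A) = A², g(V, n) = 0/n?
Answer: -126440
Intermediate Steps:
g(V, n) = 0
Q(u, S) = -2*S - 2*u (Q(u, S) = -2*((u + S) + 0²) = -2*((S + u) + 0) = -2*(S + u) = -2*S - 2*u)
Q(-6, (-4 + 3)²) + 450*(-281) = (-2*(-4 + 3)² - 2*(-6)) + 450*(-281) = (-2*(-1)² + 12) - 126450 = (-2*1 + 12) - 126450 = (-2 + 12) - 126450 = 10 - 126450 = -126440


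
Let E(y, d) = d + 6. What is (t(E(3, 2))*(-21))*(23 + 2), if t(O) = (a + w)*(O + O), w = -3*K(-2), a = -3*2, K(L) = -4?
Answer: -50400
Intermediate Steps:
E(y, d) = 6 + d
a = -6
w = 12 (w = -3*(-4) = 12)
t(O) = 12*O (t(O) = (-6 + 12)*(O + O) = 6*(2*O) = 12*O)
(t(E(3, 2))*(-21))*(23 + 2) = ((12*(6 + 2))*(-21))*(23 + 2) = ((12*8)*(-21))*25 = (96*(-21))*25 = -2016*25 = -50400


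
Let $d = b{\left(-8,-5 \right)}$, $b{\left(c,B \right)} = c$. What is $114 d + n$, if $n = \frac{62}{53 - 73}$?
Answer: $- \frac{9151}{10} \approx -915.1$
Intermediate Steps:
$d = -8$
$n = - \frac{31}{10}$ ($n = \frac{62}{53 - 73} = \frac{62}{-20} = 62 \left(- \frac{1}{20}\right) = - \frac{31}{10} \approx -3.1$)
$114 d + n = 114 \left(-8\right) - \frac{31}{10} = -912 - \frac{31}{10} = - \frac{9151}{10}$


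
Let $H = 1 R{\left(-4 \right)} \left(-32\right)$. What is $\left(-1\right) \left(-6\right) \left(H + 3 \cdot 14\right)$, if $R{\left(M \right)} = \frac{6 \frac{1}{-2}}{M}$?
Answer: $108$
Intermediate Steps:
$R{\left(M \right)} = - \frac{3}{M}$ ($R{\left(M \right)} = \frac{6 \left(- \frac{1}{2}\right)}{M} = - \frac{3}{M}$)
$H = -24$ ($H = 1 \left(- \frac{3}{-4}\right) \left(-32\right) = 1 \left(\left(-3\right) \left(- \frac{1}{4}\right)\right) \left(-32\right) = 1 \cdot \frac{3}{4} \left(-32\right) = \frac{3}{4} \left(-32\right) = -24$)
$\left(-1\right) \left(-6\right) \left(H + 3 \cdot 14\right) = \left(-1\right) \left(-6\right) \left(-24 + 3 \cdot 14\right) = 6 \left(-24 + 42\right) = 6 \cdot 18 = 108$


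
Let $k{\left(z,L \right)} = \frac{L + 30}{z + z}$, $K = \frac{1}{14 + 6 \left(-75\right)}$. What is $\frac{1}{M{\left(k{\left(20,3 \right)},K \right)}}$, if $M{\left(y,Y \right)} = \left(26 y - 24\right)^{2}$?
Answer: $\frac{400}{2601} \approx 0.15379$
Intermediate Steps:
$K = - \frac{1}{436}$ ($K = \frac{1}{14 - 450} = \frac{1}{-436} = - \frac{1}{436} \approx -0.0022936$)
$k{\left(z,L \right)} = \frac{30 + L}{2 z}$
$M{\left(y,Y \right)} = \left(-24 + 26 y\right)^{2}$
$\frac{1}{M{\left(k{\left(20,3 \right)},K \right)}} = \frac{1}{4 \left(-12 + 13 \frac{30 + 3}{2 \cdot 20}\right)^{2}} = \frac{1}{4 \left(-12 + 13 \cdot \frac{1}{2} \cdot \frac{1}{20} \cdot 33\right)^{2}} = \frac{1}{4 \left(-12 + 13 \cdot \frac{33}{40}\right)^{2}} = \frac{1}{4 \left(-12 + \frac{429}{40}\right)^{2}} = \frac{1}{4 \left(- \frac{51}{40}\right)^{2}} = \frac{1}{4 \cdot \frac{2601}{1600}} = \frac{1}{\frac{2601}{400}} = \frac{400}{2601}$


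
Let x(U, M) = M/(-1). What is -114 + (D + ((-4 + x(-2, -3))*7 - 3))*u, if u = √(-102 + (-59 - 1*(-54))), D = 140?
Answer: -114 + 130*I*√107 ≈ -114.0 + 1344.7*I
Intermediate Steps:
x(U, M) = -M (x(U, M) = M*(-1) = -M)
u = I*√107 (u = √(-102 + (-59 + 54)) = √(-102 - 5) = √(-107) = I*√107 ≈ 10.344*I)
-114 + (D + ((-4 + x(-2, -3))*7 - 3))*u = -114 + (140 + ((-4 - 1*(-3))*7 - 3))*(I*√107) = -114 + (140 + ((-4 + 3)*7 - 3))*(I*√107) = -114 + (140 + (-1*7 - 3))*(I*√107) = -114 + (140 + (-7 - 3))*(I*√107) = -114 + (140 - 10)*(I*√107) = -114 + 130*(I*√107) = -114 + 130*I*√107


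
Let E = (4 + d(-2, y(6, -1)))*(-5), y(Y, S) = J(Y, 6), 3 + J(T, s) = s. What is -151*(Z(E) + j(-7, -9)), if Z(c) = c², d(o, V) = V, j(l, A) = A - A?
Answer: -184975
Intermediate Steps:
J(T, s) = -3 + s
j(l, A) = 0
y(Y, S) = 3 (y(Y, S) = -3 + 6 = 3)
E = -35 (E = (4 + 3)*(-5) = 7*(-5) = -35)
-151*(Z(E) + j(-7, -9)) = -151*((-35)² + 0) = -151*(1225 + 0) = -151*1225 = -184975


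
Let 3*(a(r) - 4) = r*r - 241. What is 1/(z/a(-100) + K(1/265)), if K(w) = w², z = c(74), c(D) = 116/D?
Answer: 8462744525/4193559 ≈ 2018.0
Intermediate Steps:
a(r) = -229/3 + r²/3 (a(r) = 4 + (r*r - 241)/3 = 4 + (r² - 241)/3 = 4 + (-241 + r²)/3 = 4 + (-241/3 + r²/3) = -229/3 + r²/3)
z = 58/37 (z = 116/74 = 116*(1/74) = 58/37 ≈ 1.5676)
1/(z/a(-100) + K(1/265)) = 1/(58/(37*(-229/3 + (⅓)*(-100)²)) + (1/265)²) = 1/(58/(37*(-229/3 + (⅓)*10000)) + (1/265)²) = 1/(58/(37*(-229/3 + 10000/3)) + 1/70225) = 1/((58/37)/3257 + 1/70225) = 1/((58/37)*(1/3257) + 1/70225) = 1/(58/120509 + 1/70225) = 1/(4193559/8462744525) = 8462744525/4193559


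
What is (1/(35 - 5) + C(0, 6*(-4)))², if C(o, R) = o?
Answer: 1/900 ≈ 0.0011111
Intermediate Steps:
(1/(35 - 5) + C(0, 6*(-4)))² = (1/(35 - 5) + 0)² = (1/30 + 0)² = (1/30)² = 1/900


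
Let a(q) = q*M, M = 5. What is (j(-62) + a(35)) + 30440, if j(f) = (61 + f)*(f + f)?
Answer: 30739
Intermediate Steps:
j(f) = 2*f*(61 + f) (j(f) = (61 + f)*(2*f) = 2*f*(61 + f))
a(q) = 5*q (a(q) = q*5 = 5*q)
(j(-62) + a(35)) + 30440 = (2*(-62)*(61 - 62) + 5*35) + 30440 = (2*(-62)*(-1) + 175) + 30440 = (124 + 175) + 30440 = 299 + 30440 = 30739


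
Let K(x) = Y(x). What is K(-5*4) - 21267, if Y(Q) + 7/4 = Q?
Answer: -85155/4 ≈ -21289.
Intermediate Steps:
Y(Q) = -7/4 + Q
K(x) = -7/4 + x
K(-5*4) - 21267 = (-7/4 - 5*4) - 21267 = (-7/4 - 20) - 21267 = -87/4 - 21267 = -85155/4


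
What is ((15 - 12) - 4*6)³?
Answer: -9261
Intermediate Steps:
((15 - 12) - 4*6)³ = (3 - 24)³ = (-21)³ = -9261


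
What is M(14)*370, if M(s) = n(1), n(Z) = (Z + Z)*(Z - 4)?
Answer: -2220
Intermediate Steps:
n(Z) = 2*Z*(-4 + Z) (n(Z) = (2*Z)*(-4 + Z) = 2*Z*(-4 + Z))
M(s) = -6 (M(s) = 2*1*(-4 + 1) = 2*1*(-3) = -6)
M(14)*370 = -6*370 = -2220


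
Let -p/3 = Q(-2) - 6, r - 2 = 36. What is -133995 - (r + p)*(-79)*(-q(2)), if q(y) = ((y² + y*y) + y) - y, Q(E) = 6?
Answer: -158011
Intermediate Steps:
r = 38 (r = 2 + 36 = 38)
p = 0 (p = -3*(6 - 6) = -3*0 = 0)
q(y) = 2*y² (q(y) = ((y² + y²) + y) - y = (2*y² + y) - y = (y + 2*y²) - y = 2*y²)
-133995 - (r + p)*(-79)*(-q(2)) = -133995 - (38 + 0)*(-79)*(-2*2²) = -133995 - 38*(-79)*(-2*4) = -133995 - (-3002)*(-1*8) = -133995 - (-3002)*(-8) = -133995 - 1*24016 = -133995 - 24016 = -158011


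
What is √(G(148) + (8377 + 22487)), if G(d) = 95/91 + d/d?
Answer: 3*√28400190/91 ≈ 175.69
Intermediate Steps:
G(d) = 186/91 (G(d) = 95*(1/91) + 1 = 95/91 + 1 = 186/91)
√(G(148) + (8377 + 22487)) = √(186/91 + (8377 + 22487)) = √(186/91 + 30864) = √(2808810/91) = 3*√28400190/91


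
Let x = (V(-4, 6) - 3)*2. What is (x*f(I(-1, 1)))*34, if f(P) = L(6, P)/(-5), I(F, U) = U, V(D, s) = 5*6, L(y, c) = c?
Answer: -1836/5 ≈ -367.20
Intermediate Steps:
V(D, s) = 30
x = 54 (x = (30 - 3)*2 = 27*2 = 54)
f(P) = -P/5 (f(P) = P/(-5) = P*(-1/5) = -P/5)
(x*f(I(-1, 1)))*34 = (54*(-1/5*1))*34 = (54*(-1/5))*34 = -54/5*34 = -1836/5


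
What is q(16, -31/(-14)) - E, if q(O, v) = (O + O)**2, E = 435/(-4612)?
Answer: 4723123/4612 ≈ 1024.1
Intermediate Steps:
E = -435/4612 (E = 435*(-1/4612) = -435/4612 ≈ -0.094319)
q(O, v) = 4*O**2 (q(O, v) = (2*O)**2 = 4*O**2)
q(16, -31/(-14)) - E = 4*16**2 - 1*(-435/4612) = 4*256 + 435/4612 = 1024 + 435/4612 = 4723123/4612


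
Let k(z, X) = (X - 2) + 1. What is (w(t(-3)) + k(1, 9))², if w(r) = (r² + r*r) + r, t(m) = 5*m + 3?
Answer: 80656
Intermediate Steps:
k(z, X) = -1 + X (k(z, X) = (-2 + X) + 1 = -1 + X)
t(m) = 3 + 5*m
w(r) = r + 2*r² (w(r) = (r² + r²) + r = 2*r² + r = r + 2*r²)
(w(t(-3)) + k(1, 9))² = ((3 + 5*(-3))*(1 + 2*(3 + 5*(-3))) + (-1 + 9))² = ((3 - 15)*(1 + 2*(3 - 15)) + 8)² = (-12*(1 + 2*(-12)) + 8)² = (-12*(1 - 24) + 8)² = (-12*(-23) + 8)² = (276 + 8)² = 284² = 80656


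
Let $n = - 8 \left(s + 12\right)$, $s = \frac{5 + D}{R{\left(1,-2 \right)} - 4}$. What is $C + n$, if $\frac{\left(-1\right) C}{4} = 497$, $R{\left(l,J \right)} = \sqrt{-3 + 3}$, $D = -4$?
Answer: $-2082$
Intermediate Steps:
$R{\left(l,J \right)} = 0$ ($R{\left(l,J \right)} = \sqrt{0} = 0$)
$s = - \frac{1}{4}$ ($s = \frac{5 - 4}{0 - 4} = 1 \frac{1}{-4} = 1 \left(- \frac{1}{4}\right) = - \frac{1}{4} \approx -0.25$)
$n = -94$ ($n = - 8 \left(- \frac{1}{4} + 12\right) = \left(-8\right) \frac{47}{4} = -94$)
$C = -1988$ ($C = \left(-4\right) 497 = -1988$)
$C + n = -1988 - 94 = -2082$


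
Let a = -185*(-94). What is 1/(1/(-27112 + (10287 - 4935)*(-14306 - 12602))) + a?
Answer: -144021338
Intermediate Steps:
a = 17390
1/(1/(-27112 + (10287 - 4935)*(-14306 - 12602))) + a = 1/(1/(-27112 + (10287 - 4935)*(-14306 - 12602))) + 17390 = 1/(1/(-27112 + 5352*(-26908))) + 17390 = 1/(1/(-27112 - 144011616)) + 17390 = 1/(1/(-144038728)) + 17390 = 1/(-1/144038728) + 17390 = -144038728 + 17390 = -144021338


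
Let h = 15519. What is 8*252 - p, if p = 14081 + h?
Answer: -27584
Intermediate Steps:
p = 29600 (p = 14081 + 15519 = 29600)
8*252 - p = 8*252 - 1*29600 = 2016 - 29600 = -27584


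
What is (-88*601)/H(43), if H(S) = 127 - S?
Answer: -13222/21 ≈ -629.62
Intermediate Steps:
(-88*601)/H(43) = (-88*601)/(127 - 1*43) = -52888/(127 - 43) = -52888/84 = -52888*1/84 = -13222/21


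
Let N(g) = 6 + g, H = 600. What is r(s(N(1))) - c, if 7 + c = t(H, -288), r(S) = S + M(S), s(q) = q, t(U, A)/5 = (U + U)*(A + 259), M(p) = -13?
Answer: 174001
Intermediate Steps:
t(U, A) = 10*U*(259 + A) (t(U, A) = 5*((U + U)*(A + 259)) = 5*((2*U)*(259 + A)) = 5*(2*U*(259 + A)) = 10*U*(259 + A))
r(S) = -13 + S (r(S) = S - 13 = -13 + S)
c = -174007 (c = -7 + 10*600*(259 - 288) = -7 + 10*600*(-29) = -7 - 174000 = -174007)
r(s(N(1))) - c = (-13 + (6 + 1)) - 1*(-174007) = (-13 + 7) + 174007 = -6 + 174007 = 174001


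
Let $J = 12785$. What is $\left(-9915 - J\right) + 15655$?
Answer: $-7045$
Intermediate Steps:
$\left(-9915 - J\right) + 15655 = \left(-9915 - 12785\right) + 15655 = -22700 + 15655 = -7045$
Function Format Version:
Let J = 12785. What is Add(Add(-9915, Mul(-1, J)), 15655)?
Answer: -7045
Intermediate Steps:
Add(Add(-9915, Mul(-1, J)), 15655) = Add(Add(-9915, Mul(-1, 12785)), 15655) = Add(Add(-9915, -12785), 15655) = Add(-22700, 15655) = -7045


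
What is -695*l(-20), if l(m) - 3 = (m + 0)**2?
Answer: -280085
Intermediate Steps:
l(m) = 3 + m**2 (l(m) = 3 + (m + 0)**2 = 3 + m**2)
-695*l(-20) = -695*(3 + (-20)**2) = -695*(3 + 400) = -695*403 = -280085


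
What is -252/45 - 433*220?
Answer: -476328/5 ≈ -95266.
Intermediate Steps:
-252/45 - 433*220 = -252*1/45 - 95260 = -28/5 - 95260 = -476328/5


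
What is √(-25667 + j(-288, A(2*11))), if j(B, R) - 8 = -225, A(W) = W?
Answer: 6*I*√719 ≈ 160.89*I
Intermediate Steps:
j(B, R) = -217 (j(B, R) = 8 - 225 = -217)
√(-25667 + j(-288, A(2*11))) = √(-25667 - 217) = √(-25884) = 6*I*√719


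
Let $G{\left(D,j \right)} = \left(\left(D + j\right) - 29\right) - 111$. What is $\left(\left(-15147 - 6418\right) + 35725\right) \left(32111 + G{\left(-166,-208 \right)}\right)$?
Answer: $447413520$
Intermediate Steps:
$G{\left(D,j \right)} = -140 + D + j$ ($G{\left(D,j \right)} = \left(-29 + D + j\right) - 111 = -140 + D + j$)
$\left(\left(-15147 - 6418\right) + 35725\right) \left(32111 + G{\left(-166,-208 \right)}\right) = \left(\left(-15147 - 6418\right) + 35725\right) \left(32111 - 514\right) = \left(-21565 + 35725\right) \left(32111 - 514\right) = 14160 \cdot 31597 = 447413520$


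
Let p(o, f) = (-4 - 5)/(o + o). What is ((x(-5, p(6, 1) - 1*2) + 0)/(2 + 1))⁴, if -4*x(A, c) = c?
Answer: 14641/5308416 ≈ 0.0027581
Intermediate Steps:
p(o, f) = -9/(2*o) (p(o, f) = -9*1/(2*o) = -9/(2*o))
x(A, c) = -c/4
((x(-5, p(6, 1) - 1*2) + 0)/(2 + 1))⁴ = ((-(-9/2/6 - 1*2)/4 + 0)/(2 + 1))⁴ = ((-(-9/2*⅙ - 2)/4 + 0)/3)⁴ = ((-(-¾ - 2)/4 + 0)*(⅓))⁴ = ((-¼*(-11/4) + 0)*(⅓))⁴ = ((11/16 + 0)*(⅓))⁴ = ((11/16)*(⅓))⁴ = (11/48)⁴ = 14641/5308416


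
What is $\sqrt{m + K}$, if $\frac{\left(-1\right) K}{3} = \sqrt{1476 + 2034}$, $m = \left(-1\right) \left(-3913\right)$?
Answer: $\sqrt{3913 - 9 \sqrt{390}} \approx 61.117$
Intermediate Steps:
$m = 3913$
$K = - 9 \sqrt{390}$ ($K = - 3 \sqrt{1476 + 2034} = - 3 \sqrt{3510} = - 3 \cdot 3 \sqrt{390} = - 9 \sqrt{390} \approx -177.74$)
$\sqrt{m + K} = \sqrt{3913 - 9 \sqrt{390}}$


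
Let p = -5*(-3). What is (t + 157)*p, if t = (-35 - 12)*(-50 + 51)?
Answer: 1650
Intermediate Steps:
p = 15
t = -47 (t = -47*1 = -47)
(t + 157)*p = (-47 + 157)*15 = 110*15 = 1650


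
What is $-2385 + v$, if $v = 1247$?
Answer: $-1138$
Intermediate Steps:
$-2385 + v = -2385 + 1247 = -1138$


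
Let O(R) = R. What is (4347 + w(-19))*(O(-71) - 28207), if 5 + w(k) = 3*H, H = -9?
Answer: -122019570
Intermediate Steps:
w(k) = -32 (w(k) = -5 + 3*(-9) = -5 - 27 = -32)
(4347 + w(-19))*(O(-71) - 28207) = (4347 - 32)*(-71 - 28207) = 4315*(-28278) = -122019570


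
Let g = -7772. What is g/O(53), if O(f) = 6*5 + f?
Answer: -7772/83 ≈ -93.639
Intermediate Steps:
O(f) = 30 + f
g/O(53) = -7772/(30 + 53) = -7772/83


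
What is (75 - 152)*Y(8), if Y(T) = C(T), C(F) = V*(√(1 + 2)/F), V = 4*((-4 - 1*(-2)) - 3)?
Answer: 385*√3/2 ≈ 333.42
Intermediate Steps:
V = -20 (V = 4*((-4 + 2) - 3) = 4*(-2 - 3) = 4*(-5) = -20)
C(F) = -20*√3/F (C(F) = -20*√(1 + 2)/F = -20*√3/F)
Y(T) = -20*√3/T
(75 - 152)*Y(8) = (75 - 152)*(-20*√3/8) = -(-1540)*√3/8 = -(-385)*√3/2 = 385*√3/2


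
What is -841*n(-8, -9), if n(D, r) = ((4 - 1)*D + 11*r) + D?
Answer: 110171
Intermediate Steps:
n(D, r) = 4*D + 11*r (n(D, r) = (3*D + 11*r) + D = 4*D + 11*r)
-841*n(-8, -9) = -841*(4*(-8) + 11*(-9)) = -841*(-32 - 99) = -841*(-131) = 110171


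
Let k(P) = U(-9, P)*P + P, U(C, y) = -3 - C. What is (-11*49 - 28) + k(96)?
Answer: 105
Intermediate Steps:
k(P) = 7*P (k(P) = (-3 - 1*(-9))*P + P = (-3 + 9)*P + P = 6*P + P = 7*P)
(-11*49 - 28) + k(96) = (-11*49 - 28) + 7*96 = (-539 - 28) + 672 = -567 + 672 = 105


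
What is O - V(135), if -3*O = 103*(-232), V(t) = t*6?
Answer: 21466/3 ≈ 7155.3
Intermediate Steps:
V(t) = 6*t
O = 23896/3 (O = -103*(-232)/3 = -1/3*(-23896) = 23896/3 ≈ 7965.3)
O - V(135) = 23896/3 - 6*135 = 23896/3 - 1*810 = 23896/3 - 810 = 21466/3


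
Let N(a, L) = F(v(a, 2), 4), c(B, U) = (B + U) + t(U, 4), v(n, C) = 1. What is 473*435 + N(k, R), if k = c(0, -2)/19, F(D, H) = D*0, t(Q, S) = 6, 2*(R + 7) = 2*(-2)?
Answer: 205755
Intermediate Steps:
R = -9 (R = -7 + (2*(-2))/2 = -7 + (½)*(-4) = -7 - 2 = -9)
c(B, U) = 6 + B + U (c(B, U) = (B + U) + 6 = 6 + B + U)
F(D, H) = 0
k = 4/19 (k = (6 + 0 - 2)/19 = 4*(1/19) = 4/19 ≈ 0.21053)
N(a, L) = 0
473*435 + N(k, R) = 473*435 + 0 = 205755 + 0 = 205755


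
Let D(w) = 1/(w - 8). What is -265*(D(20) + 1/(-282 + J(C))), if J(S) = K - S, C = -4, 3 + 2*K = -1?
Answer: -3551/168 ≈ -21.137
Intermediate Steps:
K = -2 (K = -3/2 + (1/2)*(-1) = -3/2 - 1/2 = -2)
D(w) = 1/(-8 + w)
J(S) = -2 - S
-265*(D(20) + 1/(-282 + J(C))) = -265*(1/(-8 + 20) + 1/(-282 + (-2 - 1*(-4)))) = -265*(1/12 + 1/(-282 + (-2 + 4))) = -265*(1/12 + 1/(-282 + 2)) = -265*(1/12 + 1/(-280)) = -265*(1/12 - 1/280) = -265*67/840 = -3551/168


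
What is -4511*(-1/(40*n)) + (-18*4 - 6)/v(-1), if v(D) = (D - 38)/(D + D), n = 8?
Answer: 3231/320 ≈ 10.097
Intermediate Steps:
v(D) = (-38 + D)/(2*D) (v(D) = (-38 + D)/((2*D)) = (-38 + D)*(1/(2*D)) = (-38 + D)/(2*D))
-4511*(-1/(40*n)) + (-18*4 - 6)/v(-1) = -4511/(8*(-40)) + (-18*4 - 6)/(((½)*(-38 - 1)/(-1))) = -4511/(-320) + (-72 - 6)/(((½)*(-1)*(-39))) = -4511*(-1/320) - 78/39/2 = 4511/320 - 78*2/39 = 4511/320 - 4 = 3231/320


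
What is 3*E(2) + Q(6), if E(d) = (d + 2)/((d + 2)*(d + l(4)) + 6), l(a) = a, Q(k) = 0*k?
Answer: 2/5 ≈ 0.40000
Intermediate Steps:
Q(k) = 0
E(d) = (2 + d)/(6 + (2 + d)*(4 + d)) (E(d) = (d + 2)/((d + 2)*(d + 4) + 6) = (2 + d)/((2 + d)*(4 + d) + 6) = (2 + d)/(6 + (2 + d)*(4 + d)))
3*E(2) + Q(6) = 3*((2 + 2)/(14 + 2**2 + 6*2)) + 0 = 3*(4/(14 + 4 + 12)) + 0 = 3*(4/30) + 0 = 3*((1/30)*4) + 0 = 3*(2/15) + 0 = 2/5 + 0 = 2/5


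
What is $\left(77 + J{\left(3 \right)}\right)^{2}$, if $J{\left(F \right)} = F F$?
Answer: $7396$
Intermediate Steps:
$J{\left(F \right)} = F^{2}$
$\left(77 + J{\left(3 \right)}\right)^{2} = \left(77 + 3^{2}\right)^{2} = \left(77 + 9\right)^{2} = 86^{2} = 7396$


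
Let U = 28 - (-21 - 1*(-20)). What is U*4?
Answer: 116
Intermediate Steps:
U = 29 (U = 28 - (-21 + 20) = 28 - 1*(-1) = 28 + 1 = 29)
U*4 = 29*4 = 116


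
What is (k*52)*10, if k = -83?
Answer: -43160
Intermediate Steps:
(k*52)*10 = -83*52*10 = -4316*10 = -43160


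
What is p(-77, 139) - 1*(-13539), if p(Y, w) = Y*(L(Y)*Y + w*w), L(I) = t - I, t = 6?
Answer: -982071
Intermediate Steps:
L(I) = 6 - I
p(Y, w) = Y*(w**2 + Y*(6 - Y)) (p(Y, w) = Y*((6 - Y)*Y + w*w) = Y*(Y*(6 - Y) + w**2) = Y*(w**2 + Y*(6 - Y)))
p(-77, 139) - 1*(-13539) = -1*(-77)*(-1*139**2 - 77*(-6 - 77)) - 1*(-13539) = -1*(-77)*(-1*19321 - 77*(-83)) + 13539 = -1*(-77)*(-19321 + 6391) + 13539 = -1*(-77)*(-12930) + 13539 = -995610 + 13539 = -982071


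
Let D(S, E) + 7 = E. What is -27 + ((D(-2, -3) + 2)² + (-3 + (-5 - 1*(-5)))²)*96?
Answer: 6981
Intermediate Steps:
D(S, E) = -7 + E
-27 + ((D(-2, -3) + 2)² + (-3 + (-5 - 1*(-5)))²)*96 = -27 + (((-7 - 3) + 2)² + (-3 + (-5 - 1*(-5)))²)*96 = -27 + ((-10 + 2)² + (-3 + (-5 + 5))²)*96 = -27 + ((-8)² + (-3 + 0)²)*96 = -27 + (64 + (-3)²)*96 = -27 + (64 + 9)*96 = -27 + 73*96 = -27 + 7008 = 6981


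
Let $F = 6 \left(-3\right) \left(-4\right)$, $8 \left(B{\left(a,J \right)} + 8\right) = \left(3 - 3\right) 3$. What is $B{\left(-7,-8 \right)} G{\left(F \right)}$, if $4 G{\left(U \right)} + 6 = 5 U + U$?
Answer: $-852$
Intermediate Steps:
$B{\left(a,J \right)} = -8$ ($B{\left(a,J \right)} = -8 + \frac{\left(3 - 3\right) 3}{8} = -8 + \frac{0 \cdot 3}{8} = -8 + \frac{1}{8} \cdot 0 = -8 + 0 = -8$)
$F = 72$ ($F = \left(-18\right) \left(-4\right) = 72$)
$G{\left(U \right)} = - \frac{3}{2} + \frac{3 U}{2}$ ($G{\left(U \right)} = - \frac{3}{2} + \frac{5 U + U}{4} = - \frac{3}{2} + \frac{6 U}{4} = - \frac{3}{2} + \frac{3 U}{2}$)
$B{\left(-7,-8 \right)} G{\left(F \right)} = - 8 \left(- \frac{3}{2} + \frac{3}{2} \cdot 72\right) = - 8 \left(- \frac{3}{2} + 108\right) = \left(-8\right) \frac{213}{2} = -852$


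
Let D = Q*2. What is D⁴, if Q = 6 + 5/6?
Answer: 2825761/81 ≈ 34886.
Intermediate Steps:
Q = 41/6 (Q = 6 + (⅙)*5 = 6 + ⅚ = 41/6 ≈ 6.8333)
D = 41/3 (D = (41/6)*2 = 41/3 ≈ 13.667)
D⁴ = (41/3)⁴ = 2825761/81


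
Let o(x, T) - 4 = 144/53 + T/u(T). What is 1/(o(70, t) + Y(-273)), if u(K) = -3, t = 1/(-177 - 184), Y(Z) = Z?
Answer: -57399/15284326 ≈ -0.0037554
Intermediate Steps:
t = -1/361 (t = 1/(-361) = -1/361 ≈ -0.0027701)
o(x, T) = 356/53 - T/3 (o(x, T) = 4 + (144/53 + T/(-3)) = 4 + (144*(1/53) + T*(-⅓)) = 4 + (144/53 - T/3) = 356/53 - T/3)
1/(o(70, t) + Y(-273)) = 1/((356/53 - ⅓*(-1/361)) - 273) = 1/((356/53 + 1/1083) - 273) = 1/(385601/57399 - 273) = 1/(-15284326/57399) = -57399/15284326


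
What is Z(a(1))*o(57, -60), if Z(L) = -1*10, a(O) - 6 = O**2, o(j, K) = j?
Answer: -570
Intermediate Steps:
a(O) = 6 + O**2
Z(L) = -10
Z(a(1))*o(57, -60) = -10*57 = -570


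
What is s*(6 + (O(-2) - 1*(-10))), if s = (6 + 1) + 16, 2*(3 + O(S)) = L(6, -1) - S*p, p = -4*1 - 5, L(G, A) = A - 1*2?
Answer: 115/2 ≈ 57.500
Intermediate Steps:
L(G, A) = -2 + A (L(G, A) = A - 2 = -2 + A)
p = -9 (p = -4 - 5 = -9)
O(S) = -9/2 + 9*S/2 (O(S) = -3 + ((-2 - 1) - S*(-9))/2 = -3 + (-3 - (-9)*S)/2 = -3 + (-3 + 9*S)/2 = -3 + (-3/2 + 9*S/2) = -9/2 + 9*S/2)
s = 23 (s = 7 + 16 = 23)
s*(6 + (O(-2) - 1*(-10))) = 23*(6 + ((-9/2 + (9/2)*(-2)) - 1*(-10))) = 23*(6 + ((-9/2 - 9) + 10)) = 23*(6 + (-27/2 + 10)) = 23*(6 - 7/2) = 23*(5/2) = 115/2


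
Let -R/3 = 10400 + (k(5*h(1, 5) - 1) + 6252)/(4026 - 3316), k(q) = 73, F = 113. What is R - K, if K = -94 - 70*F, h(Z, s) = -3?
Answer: -3297627/142 ≈ -23223.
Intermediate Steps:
K = -8004 (K = -94 - 70*113 = -94 - 7910 = -8004)
R = -4434195/142 (R = -3*(10400 + (73 + 6252)/(4026 - 3316)) = -3*(10400 + 6325/710) = -3*(10400 + 6325*(1/710)) = -3*(10400 + 1265/142) = -3*1478065/142 = -4434195/142 ≈ -31227.)
R - K = -4434195/142 - 1*(-8004) = -4434195/142 + 8004 = -3297627/142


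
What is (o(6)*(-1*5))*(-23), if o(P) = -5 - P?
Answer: -1265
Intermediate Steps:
(o(6)*(-1*5))*(-23) = ((-5 - 1*6)*(-1*5))*(-23) = ((-5 - 6)*(-5))*(-23) = -11*(-5)*(-23) = 55*(-23) = -1265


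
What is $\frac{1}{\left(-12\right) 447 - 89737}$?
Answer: $- \frac{1}{95101} \approx -1.0515 \cdot 10^{-5}$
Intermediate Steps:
$\frac{1}{\left(-12\right) 447 - 89737} = \frac{1}{-5364 - 89737} = \frac{1}{-95101} = - \frac{1}{95101}$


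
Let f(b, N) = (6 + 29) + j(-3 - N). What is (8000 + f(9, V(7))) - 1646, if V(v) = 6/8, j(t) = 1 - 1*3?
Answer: 6387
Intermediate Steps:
j(t) = -2 (j(t) = 1 - 3 = -2)
V(v) = ¾ (V(v) = 6*(⅛) = ¾)
f(b, N) = 33 (f(b, N) = (6 + 29) - 2 = 35 - 2 = 33)
(8000 + f(9, V(7))) - 1646 = (8000 + 33) - 1646 = 8033 - 1646 = 6387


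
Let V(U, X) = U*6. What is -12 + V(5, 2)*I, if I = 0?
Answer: -12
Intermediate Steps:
V(U, X) = 6*U
-12 + V(5, 2)*I = -12 + (6*5)*0 = -12 + 30*0 = -12 + 0 = -12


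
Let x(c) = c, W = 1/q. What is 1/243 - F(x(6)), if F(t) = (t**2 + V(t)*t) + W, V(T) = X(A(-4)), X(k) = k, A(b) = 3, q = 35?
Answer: -459478/8505 ≈ -54.024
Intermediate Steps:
W = 1/35 ≈ 0.028571
V(T) = 3
F(t) = 1/35 + t**2 + 3*t (F(t) = (t**2 + 3*t) + 1/35 = 1/35 + t**2 + 3*t)
1/243 - F(x(6)) = 1/243 - (1/35 + 6**2 + 3*6) = 1/243 - (1/35 + 36 + 18) = 1/243 - 1*1891/35 = 1/243 - 1891/35 = -459478/8505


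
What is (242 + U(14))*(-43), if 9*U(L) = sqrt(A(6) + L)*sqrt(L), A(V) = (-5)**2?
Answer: -10406 - 43*sqrt(546)/9 ≈ -10518.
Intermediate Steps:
A(V) = 25
U(L) = sqrt(L)*sqrt(25 + L)/9 (U(L) = (sqrt(25 + L)*sqrt(L))/9 = (sqrt(L)*sqrt(25 + L))/9 = sqrt(L)*sqrt(25 + L)/9)
(242 + U(14))*(-43) = (242 + sqrt(14)*sqrt(25 + 14)/9)*(-43) = (242 + sqrt(14)*sqrt(39)/9)*(-43) = (242 + sqrt(546)/9)*(-43) = -10406 - 43*sqrt(546)/9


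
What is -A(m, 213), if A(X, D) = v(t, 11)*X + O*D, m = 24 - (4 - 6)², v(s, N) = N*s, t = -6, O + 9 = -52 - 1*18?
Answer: 18147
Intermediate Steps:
O = -79 (O = -9 + (-52 - 1*18) = -9 + (-52 - 18) = -9 - 70 = -79)
m = 20 (m = 24 - 1*(-2)² = 24 - 1*4 = 24 - 4 = 20)
A(X, D) = -79*D - 66*X (A(X, D) = (11*(-6))*X - 79*D = -66*X - 79*D = -79*D - 66*X)
-A(m, 213) = -(-79*213 - 66*20) = -(-16827 - 1320) = -1*(-18147) = 18147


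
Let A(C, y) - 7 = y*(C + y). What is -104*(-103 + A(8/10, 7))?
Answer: 21528/5 ≈ 4305.6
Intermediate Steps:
A(C, y) = 7 + y*(C + y)
-104*(-103 + A(8/10, 7)) = -104*(-103 + (7 + 7² + (8/10)*7)) = -104*(-103 + (7 + 49 + (8*(⅒))*7)) = -104*(-103 + (7 + 49 + (⅘)*7)) = -104*(-103 + (7 + 49 + 28/5)) = -104*(-103 + 308/5) = -104*(-207/5) = 21528/5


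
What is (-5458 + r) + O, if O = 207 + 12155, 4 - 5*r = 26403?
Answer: 8121/5 ≈ 1624.2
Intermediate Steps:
r = -26399/5 (r = ⅘ - ⅕*26403 = ⅘ - 26403/5 = -26399/5 ≈ -5279.8)
O = 12362
(-5458 + r) + O = (-5458 - 26399/5) + 12362 = -53689/5 + 12362 = 8121/5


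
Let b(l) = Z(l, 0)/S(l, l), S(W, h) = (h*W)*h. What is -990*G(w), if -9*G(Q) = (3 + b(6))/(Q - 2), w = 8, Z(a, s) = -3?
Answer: 11825/216 ≈ 54.745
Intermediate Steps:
S(W, h) = W*h² (S(W, h) = (W*h)*h = W*h²)
b(l) = -3/l³
G(Q) = -215/(648*(-2 + Q)) (G(Q) = -(3 - 3/6³)/(9*(Q - 2)) = -(3 - 3*1/216)/(9*(-2 + Q)) = -(3 - 1/72)/(9*(-2 + Q)) = -215/(648*(-2 + Q)))
-990*G(w) = -(-212850)/(-1296 + 648*8) = -(-212850)/(-1296 + 5184) = -(-212850)/3888 = -990*(-215/3888) = 11825/216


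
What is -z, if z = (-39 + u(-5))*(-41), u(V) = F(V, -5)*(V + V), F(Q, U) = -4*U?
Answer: -9799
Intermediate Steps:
u(V) = 40*V (u(V) = (-4*(-5))*(V + V) = 20*(2*V) = 40*V)
z = 9799 (z = (-39 + 40*(-5))*(-41) = (-39 - 200)*(-41) = -239*(-41) = 9799)
-z = -1*9799 = -9799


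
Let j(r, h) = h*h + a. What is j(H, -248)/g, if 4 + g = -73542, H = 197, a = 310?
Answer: -30907/36773 ≈ -0.84048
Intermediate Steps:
g = -73546 (g = -4 - 73542 = -73546)
j(r, h) = 310 + h**2 (j(r, h) = h*h + 310 = h**2 + 310 = 310 + h**2)
j(H, -248)/g = (310 + (-248)**2)/(-73546) = (310 + 61504)*(-1/73546) = 61814*(-1/73546) = -30907/36773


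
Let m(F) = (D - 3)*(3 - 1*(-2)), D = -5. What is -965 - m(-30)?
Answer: -925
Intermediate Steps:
m(F) = -40 (m(F) = (-5 - 3)*(3 - 1*(-2)) = -8*(3 + 2) = -8*5 = -40)
-965 - m(-30) = -965 - 1*(-40) = -965 + 40 = -925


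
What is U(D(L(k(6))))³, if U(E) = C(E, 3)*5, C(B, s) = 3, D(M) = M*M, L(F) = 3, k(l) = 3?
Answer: 3375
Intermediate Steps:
D(M) = M²
U(E) = 15 (U(E) = 3*5 = 15)
U(D(L(k(6))))³ = 15³ = 3375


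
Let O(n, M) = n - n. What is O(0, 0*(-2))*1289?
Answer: 0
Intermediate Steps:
O(n, M) = 0
O(0, 0*(-2))*1289 = 0*1289 = 0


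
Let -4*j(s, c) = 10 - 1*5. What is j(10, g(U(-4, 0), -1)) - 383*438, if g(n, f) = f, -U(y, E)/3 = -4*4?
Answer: -671021/4 ≈ -1.6776e+5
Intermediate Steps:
U(y, E) = 48 (U(y, E) = -(-12)*4 = -3*(-16) = 48)
j(s, c) = -5/4 (j(s, c) = -(10 - 1*5)/4 = -(10 - 5)/4 = -¼*5 = -5/4)
j(10, g(U(-4, 0), -1)) - 383*438 = -5/4 - 383*438 = -5/4 - 167754 = -671021/4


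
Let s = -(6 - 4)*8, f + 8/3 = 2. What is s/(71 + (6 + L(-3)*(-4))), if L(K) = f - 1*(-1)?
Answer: -48/227 ≈ -0.21145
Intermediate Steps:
f = -⅔ (f = -8/3 + 2 = -⅔ ≈ -0.66667)
L(K) = ⅓ (L(K) = -⅔ - 1*(-1) = -⅔ + 1 = ⅓)
s = -16 (s = -1*2*8 = -2*8 = -16)
s/(71 + (6 + L(-3)*(-4))) = -16/(71 + (6 + (⅓)*(-4))) = -16/(71 + (6 - 4/3)) = -16/(71 + 14/3) = -16/(227/3) = (3/227)*(-16) = -48/227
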